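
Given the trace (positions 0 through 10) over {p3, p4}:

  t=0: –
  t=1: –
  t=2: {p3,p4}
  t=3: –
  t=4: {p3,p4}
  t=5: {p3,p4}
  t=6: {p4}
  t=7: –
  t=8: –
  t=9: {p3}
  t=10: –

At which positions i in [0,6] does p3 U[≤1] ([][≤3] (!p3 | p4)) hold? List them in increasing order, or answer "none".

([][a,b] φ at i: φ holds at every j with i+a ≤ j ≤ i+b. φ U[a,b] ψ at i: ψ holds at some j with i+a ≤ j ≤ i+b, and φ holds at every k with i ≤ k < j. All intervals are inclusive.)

Evaluate at each i in [0,6]:
  i=0: ✓ (rhs at j=0)
  i=1: ✓ (rhs at j=1)
  i=2: ✓ (rhs at j=2)
  i=3: ✓ (rhs at j=3)
  i=4: ✓ (rhs at j=4)
  i=5: ✓ (rhs at j=5)
  i=6: ✗ (no rhs in [6,7])

0, 1, 2, 3, 4, 5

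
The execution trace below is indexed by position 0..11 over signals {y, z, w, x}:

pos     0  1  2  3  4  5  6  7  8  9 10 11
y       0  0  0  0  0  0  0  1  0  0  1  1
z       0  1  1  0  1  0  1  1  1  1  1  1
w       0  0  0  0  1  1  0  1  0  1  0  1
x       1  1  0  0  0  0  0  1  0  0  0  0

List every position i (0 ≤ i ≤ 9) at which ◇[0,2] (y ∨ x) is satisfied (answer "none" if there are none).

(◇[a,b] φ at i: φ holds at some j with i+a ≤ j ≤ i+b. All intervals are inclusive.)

Evaluate at each i in [0,9]:
  i=0: ✓ (witness j=0)
  i=1: ✓ (witness j=1)
  i=2: ✗ (none in [2,4])
  i=3: ✗ (none in [3,5])
  i=4: ✗ (none in [4,6])
  i=5: ✓ (witness j=7)
  i=6: ✓ (witness j=7)
  i=7: ✓ (witness j=7)
  i=8: ✓ (witness j=10)
  i=9: ✓ (witness j=10)

0, 1, 5, 6, 7, 8, 9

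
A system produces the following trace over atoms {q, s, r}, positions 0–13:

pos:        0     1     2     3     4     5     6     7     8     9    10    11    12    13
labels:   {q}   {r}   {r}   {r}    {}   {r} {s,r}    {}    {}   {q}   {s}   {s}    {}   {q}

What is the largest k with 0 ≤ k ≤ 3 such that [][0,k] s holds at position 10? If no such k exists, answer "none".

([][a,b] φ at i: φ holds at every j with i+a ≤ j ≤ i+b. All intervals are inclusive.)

1

s must hold from j=10 onward; find where it first fails.
  j=10: holds
  j=11: holds
  j=12: fails
Holds on [10,11], so largest k = 1.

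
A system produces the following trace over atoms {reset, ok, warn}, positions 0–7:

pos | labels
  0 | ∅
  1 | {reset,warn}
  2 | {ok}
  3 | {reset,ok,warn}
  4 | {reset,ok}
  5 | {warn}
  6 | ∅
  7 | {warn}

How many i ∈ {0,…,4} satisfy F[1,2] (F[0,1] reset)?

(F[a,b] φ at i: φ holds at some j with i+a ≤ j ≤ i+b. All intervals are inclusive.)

4

Evaluate at each i in [0,4]:
  i=0: ✓ (witness j=1)
  i=1: ✓ (witness j=2)
  i=2: ✓ (witness j=3)
  i=3: ✓ (witness j=4)
  i=4: ✗ (none in [5,6])
Positions where it holds: {0, 1, 2, 3} → 4.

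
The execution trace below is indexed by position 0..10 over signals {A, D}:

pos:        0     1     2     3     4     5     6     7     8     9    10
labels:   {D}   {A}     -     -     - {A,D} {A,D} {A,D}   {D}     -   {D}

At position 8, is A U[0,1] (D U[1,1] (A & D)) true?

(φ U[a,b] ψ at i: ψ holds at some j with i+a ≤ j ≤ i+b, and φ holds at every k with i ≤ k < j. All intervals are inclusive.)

False

Need some j in [8,9] with (D U[1,1] (A & D)), and A at every k in [8,j-1].
  j=8: (D U[1,1] (A & D)) — fails.
  j=9: (D U[1,1] (A & D)) — fails.
No j in the window works → until fails.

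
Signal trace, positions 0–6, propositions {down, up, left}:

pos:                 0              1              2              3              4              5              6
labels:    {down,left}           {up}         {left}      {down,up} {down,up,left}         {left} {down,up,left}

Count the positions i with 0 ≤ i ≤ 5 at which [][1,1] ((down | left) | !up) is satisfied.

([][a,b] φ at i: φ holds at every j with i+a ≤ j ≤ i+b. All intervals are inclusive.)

5

Evaluate at each i in [0,5]:
  i=0: ✗ (fails at j=1)
  i=1: ✓ (all of [2,2])
  i=2: ✓ (all of [3,3])
  i=3: ✓ (all of [4,4])
  i=4: ✓ (all of [5,5])
  i=5: ✓ (all of [6,6])
Positions where it holds: {1, 2, 3, 4, 5} → 5.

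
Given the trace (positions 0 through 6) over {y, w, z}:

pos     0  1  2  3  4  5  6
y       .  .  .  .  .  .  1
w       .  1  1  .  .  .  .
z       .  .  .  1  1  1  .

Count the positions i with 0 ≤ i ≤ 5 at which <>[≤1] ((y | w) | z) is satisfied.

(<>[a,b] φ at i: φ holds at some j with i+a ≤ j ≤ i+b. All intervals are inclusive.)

Evaluate at each i in [0,5]:
  i=0: ✓ (witness j=1)
  i=1: ✓ (witness j=1)
  i=2: ✓ (witness j=2)
  i=3: ✓ (witness j=3)
  i=4: ✓ (witness j=4)
  i=5: ✓ (witness j=5)
Positions where it holds: {0, 1, 2, 3, 4, 5} → 6.

6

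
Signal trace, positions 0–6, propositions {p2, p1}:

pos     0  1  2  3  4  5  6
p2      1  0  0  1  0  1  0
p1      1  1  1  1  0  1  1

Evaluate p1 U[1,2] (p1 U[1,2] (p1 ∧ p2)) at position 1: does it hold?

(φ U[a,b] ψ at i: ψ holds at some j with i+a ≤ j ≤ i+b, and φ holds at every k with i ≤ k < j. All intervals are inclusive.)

Need some j in [2,3] with (p1 U[1,2] (p1 ∧ p2)), and p1 at every k in [1,j-1].
  j=2: (p1 U[1,2] (p1 ∧ p2)) holds; p1 holds at every k in [1,1] → satisfied.

Yes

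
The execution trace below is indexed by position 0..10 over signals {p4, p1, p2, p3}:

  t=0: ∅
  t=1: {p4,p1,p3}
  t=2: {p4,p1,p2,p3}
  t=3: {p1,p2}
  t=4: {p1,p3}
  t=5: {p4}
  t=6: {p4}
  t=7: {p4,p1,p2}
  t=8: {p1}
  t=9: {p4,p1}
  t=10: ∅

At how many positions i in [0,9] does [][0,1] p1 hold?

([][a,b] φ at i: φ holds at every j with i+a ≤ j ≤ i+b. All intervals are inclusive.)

5

Evaluate at each i in [0,9]:
  i=0: ✗ (fails at j=0)
  i=1: ✓ (all of [1,2])
  i=2: ✓ (all of [2,3])
  i=3: ✓ (all of [3,4])
  i=4: ✗ (fails at j=5)
  i=5: ✗ (fails at j=5)
  i=6: ✗ (fails at j=6)
  i=7: ✓ (all of [7,8])
  i=8: ✓ (all of [8,9])
  i=9: ✗ (fails at j=10)
Positions where it holds: {1, 2, 3, 7, 8} → 5.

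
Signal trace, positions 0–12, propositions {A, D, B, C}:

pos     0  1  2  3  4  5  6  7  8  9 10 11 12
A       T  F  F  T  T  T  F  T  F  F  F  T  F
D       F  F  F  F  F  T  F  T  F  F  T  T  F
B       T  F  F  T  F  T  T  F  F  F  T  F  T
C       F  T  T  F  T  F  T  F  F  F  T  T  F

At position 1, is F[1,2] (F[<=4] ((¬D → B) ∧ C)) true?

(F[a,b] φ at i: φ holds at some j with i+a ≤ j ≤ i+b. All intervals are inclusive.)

True

Check F[<=4] ((¬D → B) ∧ C) at each j in [2,3]:
  j=2: holds (witness at 6)
  j=3: holds (witness at 6)
Found at j=2 → formula holds.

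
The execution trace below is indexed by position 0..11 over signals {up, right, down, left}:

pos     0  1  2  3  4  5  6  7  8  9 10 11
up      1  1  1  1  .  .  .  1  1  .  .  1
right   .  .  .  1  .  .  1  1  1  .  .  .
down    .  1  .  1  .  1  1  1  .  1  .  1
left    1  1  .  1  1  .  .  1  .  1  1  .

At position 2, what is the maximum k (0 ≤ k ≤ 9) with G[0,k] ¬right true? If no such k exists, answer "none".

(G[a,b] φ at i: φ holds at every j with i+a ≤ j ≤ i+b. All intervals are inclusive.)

0

¬right must hold from j=2 onward; find where it first fails.
  j=2: holds
  j=3: fails
Holds on [2,2], so largest k = 0.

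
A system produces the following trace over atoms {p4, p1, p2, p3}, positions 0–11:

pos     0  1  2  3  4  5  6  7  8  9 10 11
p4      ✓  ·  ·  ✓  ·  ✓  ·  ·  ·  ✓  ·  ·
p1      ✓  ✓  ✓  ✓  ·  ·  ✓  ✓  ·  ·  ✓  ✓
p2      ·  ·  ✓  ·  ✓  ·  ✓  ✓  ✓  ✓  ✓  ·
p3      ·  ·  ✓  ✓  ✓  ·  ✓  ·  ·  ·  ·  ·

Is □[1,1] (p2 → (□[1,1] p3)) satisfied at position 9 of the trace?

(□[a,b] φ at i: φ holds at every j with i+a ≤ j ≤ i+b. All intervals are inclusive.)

Check (p2 → (□[1,1] p3)) at every j in [10,10]:
  j=10: antecedent true; consequent fails at 11 → ✗
Fails at j=10 → formula fails.

No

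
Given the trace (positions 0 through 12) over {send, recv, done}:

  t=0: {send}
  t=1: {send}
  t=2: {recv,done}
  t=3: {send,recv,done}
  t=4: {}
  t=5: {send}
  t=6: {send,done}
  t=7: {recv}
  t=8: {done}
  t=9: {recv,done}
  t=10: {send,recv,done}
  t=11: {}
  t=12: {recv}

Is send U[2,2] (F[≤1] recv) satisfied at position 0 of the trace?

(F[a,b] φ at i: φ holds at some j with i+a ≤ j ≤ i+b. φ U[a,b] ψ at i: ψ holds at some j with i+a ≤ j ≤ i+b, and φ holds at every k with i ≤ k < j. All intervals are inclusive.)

Need some j in [2,2] with F[≤1] recv, and send at every k in [0,j-1].
  j=2: F[≤1] recv holds; send holds at every k in [0,1] → satisfied.

Holds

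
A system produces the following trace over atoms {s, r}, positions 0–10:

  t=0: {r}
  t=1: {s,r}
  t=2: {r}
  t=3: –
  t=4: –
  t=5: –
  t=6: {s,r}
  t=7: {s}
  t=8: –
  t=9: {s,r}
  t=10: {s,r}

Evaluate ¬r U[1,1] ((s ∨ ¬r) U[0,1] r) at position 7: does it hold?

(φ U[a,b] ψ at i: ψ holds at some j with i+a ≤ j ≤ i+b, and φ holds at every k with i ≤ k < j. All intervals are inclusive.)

Holds

Need some j in [8,8] with ((s ∨ ¬r) U[0,1] r), and ¬r at every k in [7,j-1].
  j=8: ((s ∨ ¬r) U[0,1] r) holds; ¬r holds at every k in [7,7] → satisfied.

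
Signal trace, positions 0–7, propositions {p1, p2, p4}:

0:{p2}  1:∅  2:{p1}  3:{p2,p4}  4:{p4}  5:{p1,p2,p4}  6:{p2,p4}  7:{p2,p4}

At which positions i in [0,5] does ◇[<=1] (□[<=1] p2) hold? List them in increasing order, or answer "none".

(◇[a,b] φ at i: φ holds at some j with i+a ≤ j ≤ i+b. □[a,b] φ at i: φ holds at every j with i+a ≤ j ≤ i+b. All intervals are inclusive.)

Evaluate at each i in [0,5]:
  i=0: ✗ (none in [0,1])
  i=1: ✗ (none in [1,2])
  i=2: ✗ (none in [2,3])
  i=3: ✗ (none in [3,4])
  i=4: ✓ (witness j=5)
  i=5: ✓ (witness j=5)

4, 5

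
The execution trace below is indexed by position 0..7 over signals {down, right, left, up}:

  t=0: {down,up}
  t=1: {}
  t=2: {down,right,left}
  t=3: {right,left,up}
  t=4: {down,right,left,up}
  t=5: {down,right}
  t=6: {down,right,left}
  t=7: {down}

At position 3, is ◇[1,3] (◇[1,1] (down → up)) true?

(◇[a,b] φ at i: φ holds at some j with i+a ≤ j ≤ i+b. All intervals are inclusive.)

Check ◇[1,1] (down → up) at each j in [4,6]:
  j=4: fails (none in [5,5])
  j=5: fails (none in [6,6])
  j=6: fails (none in [7,7])
No position in the window satisfies it → formula fails.

No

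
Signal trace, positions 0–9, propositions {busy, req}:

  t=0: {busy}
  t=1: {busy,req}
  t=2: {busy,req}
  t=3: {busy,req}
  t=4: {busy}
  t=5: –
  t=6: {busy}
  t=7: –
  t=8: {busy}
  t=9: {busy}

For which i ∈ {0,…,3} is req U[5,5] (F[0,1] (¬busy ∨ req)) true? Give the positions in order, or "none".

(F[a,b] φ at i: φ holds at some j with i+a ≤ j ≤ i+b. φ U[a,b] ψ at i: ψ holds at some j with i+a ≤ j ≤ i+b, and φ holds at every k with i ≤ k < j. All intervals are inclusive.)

Evaluate at each i in [0,3]:
  i=0: ✗ (lhs fails at k=0 before rhs at j=5)
  i=1: ✗ (lhs fails at k=4 before rhs at j=6)
  i=2: ✗ (lhs fails at k=4 before rhs at j=7)
  i=3: ✗ (no rhs in [8,8])

none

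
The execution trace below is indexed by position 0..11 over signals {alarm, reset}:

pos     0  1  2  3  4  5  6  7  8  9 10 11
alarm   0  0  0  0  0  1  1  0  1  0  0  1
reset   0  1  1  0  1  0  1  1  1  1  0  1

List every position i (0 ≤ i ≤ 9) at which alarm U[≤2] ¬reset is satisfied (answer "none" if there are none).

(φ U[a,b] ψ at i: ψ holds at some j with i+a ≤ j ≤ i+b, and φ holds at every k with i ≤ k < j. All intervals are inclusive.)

0, 3, 5

Evaluate at each i in [0,9]:
  i=0: ✓ (rhs at j=0)
  i=1: ✗ (lhs fails at k=1 before rhs at j=3)
  i=2: ✗ (lhs fails at k=2 before rhs at j=3)
  i=3: ✓ (rhs at j=3)
  i=4: ✗ (lhs fails at k=4 before rhs at j=5)
  i=5: ✓ (rhs at j=5)
  i=6: ✗ (no rhs in [6,8])
  i=7: ✗ (no rhs in [7,9])
  i=8: ✗ (lhs fails at k=9 before rhs at j=10)
  i=9: ✗ (lhs fails at k=9 before rhs at j=10)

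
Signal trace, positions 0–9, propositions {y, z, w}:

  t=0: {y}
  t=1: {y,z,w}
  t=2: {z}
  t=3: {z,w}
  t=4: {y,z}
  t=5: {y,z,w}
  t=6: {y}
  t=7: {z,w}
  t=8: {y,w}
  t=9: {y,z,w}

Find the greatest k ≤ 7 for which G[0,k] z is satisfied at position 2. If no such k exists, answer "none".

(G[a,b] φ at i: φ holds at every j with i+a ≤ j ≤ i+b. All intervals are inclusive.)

z must hold from j=2 onward; find where it first fails.
  j=2: holds
  j=3: holds
  j=4: holds
  j=5: holds
  j=6: fails
Holds on [2,5], so largest k = 3.

3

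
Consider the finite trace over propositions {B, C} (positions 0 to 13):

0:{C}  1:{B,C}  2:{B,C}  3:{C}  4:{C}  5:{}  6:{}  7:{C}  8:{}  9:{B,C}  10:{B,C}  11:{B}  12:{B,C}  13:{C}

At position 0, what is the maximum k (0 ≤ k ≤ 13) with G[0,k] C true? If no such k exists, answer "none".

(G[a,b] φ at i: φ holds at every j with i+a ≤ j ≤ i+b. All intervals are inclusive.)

4

C must hold from j=0 onward; find where it first fails.
  j=0: holds
  j=1: holds
  j=2: holds
  j=3: holds
  j=4: holds
  j=5: fails
Holds on [0,4], so largest k = 4.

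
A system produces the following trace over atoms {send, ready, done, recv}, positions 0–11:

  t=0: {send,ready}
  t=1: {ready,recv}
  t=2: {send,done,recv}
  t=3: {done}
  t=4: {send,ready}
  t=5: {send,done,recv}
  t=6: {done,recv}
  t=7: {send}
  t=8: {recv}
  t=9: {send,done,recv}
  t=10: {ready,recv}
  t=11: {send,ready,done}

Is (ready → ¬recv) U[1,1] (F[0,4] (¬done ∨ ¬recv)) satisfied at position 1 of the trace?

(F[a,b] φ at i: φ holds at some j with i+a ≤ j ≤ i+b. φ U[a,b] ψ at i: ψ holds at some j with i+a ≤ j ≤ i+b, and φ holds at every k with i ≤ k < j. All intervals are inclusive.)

No

Need some j in [2,2] with F[0,4] (¬done ∨ ¬recv), and (ready → ¬recv) at every k in [1,j-1].
  j=2: F[0,4] (¬done ∨ ¬recv) holds, but (ready → ¬recv) fails at k=1 → not this j.
No j in the window works → until fails.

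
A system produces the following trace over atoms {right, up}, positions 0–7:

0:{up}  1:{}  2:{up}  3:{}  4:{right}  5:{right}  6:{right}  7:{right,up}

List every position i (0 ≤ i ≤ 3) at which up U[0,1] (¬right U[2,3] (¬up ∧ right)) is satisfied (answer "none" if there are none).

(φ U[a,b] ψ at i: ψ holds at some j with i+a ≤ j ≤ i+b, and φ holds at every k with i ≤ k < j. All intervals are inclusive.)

0, 1, 2

Evaluate at each i in [0,3]:
  i=0: ✓ (rhs at j=1; lhs holds on [0,0])
  i=1: ✓ (rhs at j=1)
  i=2: ✓ (rhs at j=2)
  i=3: ✗ (no rhs in [3,4])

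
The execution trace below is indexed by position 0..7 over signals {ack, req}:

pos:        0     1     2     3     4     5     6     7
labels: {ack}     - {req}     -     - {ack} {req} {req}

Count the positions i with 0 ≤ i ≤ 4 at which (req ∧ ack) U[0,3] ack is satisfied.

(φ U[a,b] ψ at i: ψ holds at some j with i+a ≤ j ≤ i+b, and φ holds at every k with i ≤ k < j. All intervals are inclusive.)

1

Evaluate at each i in [0,4]:
  i=0: ✓ (rhs at j=0)
  i=1: ✗ (no rhs in [1,4])
  i=2: ✗ (lhs fails at k=2 before rhs at j=5)
  i=3: ✗ (lhs fails at k=3 before rhs at j=5)
  i=4: ✗ (lhs fails at k=4 before rhs at j=5)
Positions where it holds: {0} → 1.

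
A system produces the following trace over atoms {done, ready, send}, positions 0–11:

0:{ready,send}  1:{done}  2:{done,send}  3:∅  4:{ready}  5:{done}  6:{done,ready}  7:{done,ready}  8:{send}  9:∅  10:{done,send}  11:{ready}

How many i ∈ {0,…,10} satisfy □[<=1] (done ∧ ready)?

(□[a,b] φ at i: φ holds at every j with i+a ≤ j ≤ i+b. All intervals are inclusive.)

Evaluate at each i in [0,10]:
  i=0: ✗ (fails at j=0)
  i=1: ✗ (fails at j=1)
  i=2: ✗ (fails at j=2)
  i=3: ✗ (fails at j=3)
  i=4: ✗ (fails at j=4)
  i=5: ✗ (fails at j=5)
  i=6: ✓ (all of [6,7])
  i=7: ✗ (fails at j=8)
  i=8: ✗ (fails at j=8)
  i=9: ✗ (fails at j=9)
  i=10: ✗ (fails at j=10)
Positions where it holds: {6} → 1.

1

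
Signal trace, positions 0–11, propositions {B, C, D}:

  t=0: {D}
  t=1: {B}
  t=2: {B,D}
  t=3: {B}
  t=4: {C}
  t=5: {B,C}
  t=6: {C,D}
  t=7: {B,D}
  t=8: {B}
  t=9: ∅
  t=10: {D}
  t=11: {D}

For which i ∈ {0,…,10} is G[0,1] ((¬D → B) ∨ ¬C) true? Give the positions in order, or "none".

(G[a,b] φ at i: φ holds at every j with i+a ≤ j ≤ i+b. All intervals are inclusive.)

Evaluate at each i in [0,10]:
  i=0: ✓ (all of [0,1])
  i=1: ✓ (all of [1,2])
  i=2: ✓ (all of [2,3])
  i=3: ✗ (fails at j=4)
  i=4: ✗ (fails at j=4)
  i=5: ✓ (all of [5,6])
  i=6: ✓ (all of [6,7])
  i=7: ✓ (all of [7,8])
  i=8: ✓ (all of [8,9])
  i=9: ✓ (all of [9,10])
  i=10: ✓ (all of [10,11])

0, 1, 2, 5, 6, 7, 8, 9, 10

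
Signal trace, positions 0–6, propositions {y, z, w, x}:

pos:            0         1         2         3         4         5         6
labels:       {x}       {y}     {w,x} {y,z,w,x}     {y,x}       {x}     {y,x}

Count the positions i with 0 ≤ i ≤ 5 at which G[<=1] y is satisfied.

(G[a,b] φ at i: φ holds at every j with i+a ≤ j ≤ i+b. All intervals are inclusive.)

Evaluate at each i in [0,5]:
  i=0: ✗ (fails at j=0)
  i=1: ✗ (fails at j=2)
  i=2: ✗ (fails at j=2)
  i=3: ✓ (all of [3,4])
  i=4: ✗ (fails at j=5)
  i=5: ✗ (fails at j=5)
Positions where it holds: {3} → 1.

1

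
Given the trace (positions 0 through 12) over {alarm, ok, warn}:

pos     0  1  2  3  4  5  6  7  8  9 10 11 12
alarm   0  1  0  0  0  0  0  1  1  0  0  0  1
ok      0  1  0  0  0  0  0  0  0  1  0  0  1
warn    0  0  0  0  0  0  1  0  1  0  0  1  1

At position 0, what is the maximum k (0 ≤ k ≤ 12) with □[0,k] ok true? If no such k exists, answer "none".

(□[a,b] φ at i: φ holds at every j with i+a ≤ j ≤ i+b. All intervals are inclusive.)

ok must hold from j=0 onward; find where it first fails.
  j=0: fails → no k works.

none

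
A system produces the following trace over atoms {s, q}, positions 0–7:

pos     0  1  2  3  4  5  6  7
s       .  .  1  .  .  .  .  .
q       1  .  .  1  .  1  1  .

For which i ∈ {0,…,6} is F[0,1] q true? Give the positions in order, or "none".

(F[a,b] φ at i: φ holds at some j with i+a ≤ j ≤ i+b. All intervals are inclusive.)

Evaluate at each i in [0,6]:
  i=0: ✓ (witness j=0)
  i=1: ✗ (none in [1,2])
  i=2: ✓ (witness j=3)
  i=3: ✓ (witness j=3)
  i=4: ✓ (witness j=5)
  i=5: ✓ (witness j=5)
  i=6: ✓ (witness j=6)

0, 2, 3, 4, 5, 6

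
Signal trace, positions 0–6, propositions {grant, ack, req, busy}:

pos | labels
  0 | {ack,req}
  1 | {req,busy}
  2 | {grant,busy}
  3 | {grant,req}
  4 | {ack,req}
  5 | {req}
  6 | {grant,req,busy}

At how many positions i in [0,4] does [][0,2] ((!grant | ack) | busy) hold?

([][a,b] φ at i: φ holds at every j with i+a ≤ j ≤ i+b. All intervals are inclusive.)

2

Evaluate at each i in [0,4]:
  i=0: ✓ (all of [0,2])
  i=1: ✗ (fails at j=3)
  i=2: ✗ (fails at j=3)
  i=3: ✗ (fails at j=3)
  i=4: ✓ (all of [4,6])
Positions where it holds: {0, 4} → 2.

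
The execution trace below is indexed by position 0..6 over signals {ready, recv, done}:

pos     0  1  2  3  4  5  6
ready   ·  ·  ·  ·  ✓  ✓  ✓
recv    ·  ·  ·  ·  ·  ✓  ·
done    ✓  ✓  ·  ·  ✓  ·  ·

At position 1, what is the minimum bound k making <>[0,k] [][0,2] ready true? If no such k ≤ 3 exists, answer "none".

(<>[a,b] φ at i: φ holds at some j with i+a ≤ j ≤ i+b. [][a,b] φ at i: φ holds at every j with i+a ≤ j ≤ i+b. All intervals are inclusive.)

Scan j = 1,2,… for [][0,2] ready:
  j=1: fails
  j=2: fails
  j=3: fails
  j=4: holds
First hit at j=4, so smallest k = 4-1 = 3.

3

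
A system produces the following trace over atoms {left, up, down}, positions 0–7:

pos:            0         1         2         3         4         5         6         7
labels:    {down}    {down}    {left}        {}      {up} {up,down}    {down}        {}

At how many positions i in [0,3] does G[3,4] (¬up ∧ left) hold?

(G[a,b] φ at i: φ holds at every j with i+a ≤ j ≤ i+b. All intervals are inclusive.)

Evaluate at each i in [0,3]:
  i=0: ✗ (fails at j=3)
  i=1: ✗ (fails at j=4)
  i=2: ✗ (fails at j=5)
  i=3: ✗ (fails at j=6)
Positions where it holds: {} → 0.

0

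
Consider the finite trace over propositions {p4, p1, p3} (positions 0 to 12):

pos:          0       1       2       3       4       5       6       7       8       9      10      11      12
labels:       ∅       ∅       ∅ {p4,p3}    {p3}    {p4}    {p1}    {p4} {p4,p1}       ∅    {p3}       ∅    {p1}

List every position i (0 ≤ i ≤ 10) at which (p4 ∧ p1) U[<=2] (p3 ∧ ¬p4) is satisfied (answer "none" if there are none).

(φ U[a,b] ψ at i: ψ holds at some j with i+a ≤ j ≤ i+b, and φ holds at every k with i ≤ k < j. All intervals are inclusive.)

Evaluate at each i in [0,10]:
  i=0: ✗ (no rhs in [0,2])
  i=1: ✗ (no rhs in [1,3])
  i=2: ✗ (lhs fails at k=2 before rhs at j=4)
  i=3: ✗ (lhs fails at k=3 before rhs at j=4)
  i=4: ✓ (rhs at j=4)
  i=5: ✗ (no rhs in [5,7])
  i=6: ✗ (no rhs in [6,8])
  i=7: ✗ (no rhs in [7,9])
  i=8: ✗ (lhs fails at k=9 before rhs at j=10)
  i=9: ✗ (lhs fails at k=9 before rhs at j=10)
  i=10: ✓ (rhs at j=10)

4, 10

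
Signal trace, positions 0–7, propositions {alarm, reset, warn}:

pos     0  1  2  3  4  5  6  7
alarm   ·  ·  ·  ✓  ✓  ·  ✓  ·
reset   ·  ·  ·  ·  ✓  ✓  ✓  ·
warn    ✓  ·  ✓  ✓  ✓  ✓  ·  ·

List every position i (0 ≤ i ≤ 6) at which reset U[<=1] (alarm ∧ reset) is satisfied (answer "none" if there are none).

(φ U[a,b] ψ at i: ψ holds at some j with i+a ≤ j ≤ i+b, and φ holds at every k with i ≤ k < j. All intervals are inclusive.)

4, 5, 6

Evaluate at each i in [0,6]:
  i=0: ✗ (no rhs in [0,1])
  i=1: ✗ (no rhs in [1,2])
  i=2: ✗ (no rhs in [2,3])
  i=3: ✗ (lhs fails at k=3 before rhs at j=4)
  i=4: ✓ (rhs at j=4)
  i=5: ✓ (rhs at j=6; lhs holds on [5,5])
  i=6: ✓ (rhs at j=6)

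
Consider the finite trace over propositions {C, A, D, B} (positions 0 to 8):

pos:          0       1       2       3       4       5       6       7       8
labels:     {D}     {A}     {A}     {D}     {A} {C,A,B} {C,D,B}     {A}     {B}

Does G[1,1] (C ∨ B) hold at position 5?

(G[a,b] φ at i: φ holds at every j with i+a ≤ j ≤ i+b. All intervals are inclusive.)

Holds

Check (C ∨ B) at every j in [6,6]:
  j=6: true
All positions satisfy it → formula holds.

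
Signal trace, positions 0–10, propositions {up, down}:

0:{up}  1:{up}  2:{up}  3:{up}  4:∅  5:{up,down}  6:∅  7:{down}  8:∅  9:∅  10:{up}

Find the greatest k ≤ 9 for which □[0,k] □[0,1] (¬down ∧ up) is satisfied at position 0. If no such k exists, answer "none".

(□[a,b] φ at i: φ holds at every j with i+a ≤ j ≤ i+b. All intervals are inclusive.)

□[0,1] (¬down ∧ up) must hold from j=0 onward; find where it first fails.
  j=0: holds
  j=1: holds
  j=2: holds
  j=3: fails
Holds on [0,2], so largest k = 2.

2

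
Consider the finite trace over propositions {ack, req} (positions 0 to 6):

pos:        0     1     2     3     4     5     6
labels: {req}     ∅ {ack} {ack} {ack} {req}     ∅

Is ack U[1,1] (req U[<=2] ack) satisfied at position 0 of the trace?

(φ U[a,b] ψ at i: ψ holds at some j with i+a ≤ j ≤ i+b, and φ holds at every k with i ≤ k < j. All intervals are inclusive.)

Need some j in [1,1] with (req U[<=2] ack), and ack at every k in [0,j-1].
  j=1: (req U[<=2] ack) — fails.
No j in the window works → until fails.

False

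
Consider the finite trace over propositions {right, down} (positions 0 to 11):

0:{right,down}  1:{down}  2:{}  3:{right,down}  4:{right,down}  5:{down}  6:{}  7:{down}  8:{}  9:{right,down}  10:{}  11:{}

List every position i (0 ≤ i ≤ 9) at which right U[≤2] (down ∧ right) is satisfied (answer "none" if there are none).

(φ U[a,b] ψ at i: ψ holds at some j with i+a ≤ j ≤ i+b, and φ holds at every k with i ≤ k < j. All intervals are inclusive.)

Evaluate at each i in [0,9]:
  i=0: ✓ (rhs at j=0)
  i=1: ✗ (lhs fails at k=1 before rhs at j=3)
  i=2: ✗ (lhs fails at k=2 before rhs at j=3)
  i=3: ✓ (rhs at j=3)
  i=4: ✓ (rhs at j=4)
  i=5: ✗ (no rhs in [5,7])
  i=6: ✗ (no rhs in [6,8])
  i=7: ✗ (lhs fails at k=7 before rhs at j=9)
  i=8: ✗ (lhs fails at k=8 before rhs at j=9)
  i=9: ✓ (rhs at j=9)

0, 3, 4, 9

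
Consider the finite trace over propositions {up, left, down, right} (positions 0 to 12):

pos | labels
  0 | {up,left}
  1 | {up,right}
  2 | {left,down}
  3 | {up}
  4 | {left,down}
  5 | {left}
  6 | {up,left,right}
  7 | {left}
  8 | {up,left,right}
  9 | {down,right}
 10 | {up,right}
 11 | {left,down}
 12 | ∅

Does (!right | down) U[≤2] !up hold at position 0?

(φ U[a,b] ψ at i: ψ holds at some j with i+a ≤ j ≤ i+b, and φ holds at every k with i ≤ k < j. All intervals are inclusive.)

False

Need some j in [0,2] with !up, and (!right | down) at every k in [0,j-1].
  j=0: !up false.
  j=1: !up false.
  j=2: !up holds, but (!right | down) fails at k=1 → not this j.
No j in the window works → until fails.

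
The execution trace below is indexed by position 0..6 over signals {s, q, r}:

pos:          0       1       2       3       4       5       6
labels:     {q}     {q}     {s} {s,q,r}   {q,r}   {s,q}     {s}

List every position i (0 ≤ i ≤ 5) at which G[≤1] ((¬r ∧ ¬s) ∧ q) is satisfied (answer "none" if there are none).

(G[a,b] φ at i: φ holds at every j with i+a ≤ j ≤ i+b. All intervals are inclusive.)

0

Evaluate at each i in [0,5]:
  i=0: ✓ (all of [0,1])
  i=1: ✗ (fails at j=2)
  i=2: ✗ (fails at j=2)
  i=3: ✗ (fails at j=3)
  i=4: ✗ (fails at j=4)
  i=5: ✗ (fails at j=5)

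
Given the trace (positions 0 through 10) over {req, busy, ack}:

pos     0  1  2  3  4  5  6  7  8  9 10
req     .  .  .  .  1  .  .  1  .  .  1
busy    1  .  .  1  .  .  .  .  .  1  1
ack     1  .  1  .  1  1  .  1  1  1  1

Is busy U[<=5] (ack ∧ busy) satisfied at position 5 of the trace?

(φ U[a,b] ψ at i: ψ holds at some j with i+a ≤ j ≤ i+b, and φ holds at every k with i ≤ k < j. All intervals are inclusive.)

Need some j in [5,10] with (ack ∧ busy), and busy at every k in [5,j-1].
  j=5: (ack ∧ busy) false.
  j=6: (ack ∧ busy) false.
  j=7: (ack ∧ busy) false.
  j=8: (ack ∧ busy) false.
  j=9: (ack ∧ busy) holds, but busy fails at k=5 → not this j.
  j=10: (ack ∧ busy) holds, but busy fails at k=5 → not this j.
No j in the window works → until fails.

Does not hold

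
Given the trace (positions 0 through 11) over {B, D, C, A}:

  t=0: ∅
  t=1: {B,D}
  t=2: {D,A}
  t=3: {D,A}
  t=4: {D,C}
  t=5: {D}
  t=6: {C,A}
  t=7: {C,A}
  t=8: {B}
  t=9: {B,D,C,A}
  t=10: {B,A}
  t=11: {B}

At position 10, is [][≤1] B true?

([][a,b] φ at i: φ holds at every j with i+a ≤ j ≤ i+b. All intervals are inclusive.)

Check B at every j in [10,11]:
  j=10: true
  j=11: true
All positions satisfy it → formula holds.

Yes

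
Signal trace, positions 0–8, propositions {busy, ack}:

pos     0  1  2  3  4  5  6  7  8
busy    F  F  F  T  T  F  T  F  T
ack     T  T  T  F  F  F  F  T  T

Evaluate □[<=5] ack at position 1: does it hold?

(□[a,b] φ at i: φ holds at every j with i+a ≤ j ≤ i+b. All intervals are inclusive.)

Check ack at every j in [1,6]:
  j=1: true
  j=2: true
  j=3: false
  j=4: false
  j=5: false
  j=6: false
Fails at j=3 → formula fails.

Does not hold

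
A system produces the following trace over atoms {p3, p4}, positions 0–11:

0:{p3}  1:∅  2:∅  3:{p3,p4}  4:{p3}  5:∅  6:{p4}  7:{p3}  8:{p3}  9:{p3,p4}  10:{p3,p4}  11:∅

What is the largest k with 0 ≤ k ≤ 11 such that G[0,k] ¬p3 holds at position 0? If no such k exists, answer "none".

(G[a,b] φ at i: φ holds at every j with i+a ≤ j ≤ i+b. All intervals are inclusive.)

none

¬p3 must hold from j=0 onward; find where it first fails.
  j=0: fails → no k works.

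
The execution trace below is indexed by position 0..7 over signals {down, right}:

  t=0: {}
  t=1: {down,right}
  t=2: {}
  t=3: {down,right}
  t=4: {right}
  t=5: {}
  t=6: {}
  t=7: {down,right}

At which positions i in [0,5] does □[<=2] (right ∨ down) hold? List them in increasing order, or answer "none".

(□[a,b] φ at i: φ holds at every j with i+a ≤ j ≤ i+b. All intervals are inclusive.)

Evaluate at each i in [0,5]:
  i=0: ✗ (fails at j=0)
  i=1: ✗ (fails at j=2)
  i=2: ✗ (fails at j=2)
  i=3: ✗ (fails at j=5)
  i=4: ✗ (fails at j=5)
  i=5: ✗ (fails at j=5)

none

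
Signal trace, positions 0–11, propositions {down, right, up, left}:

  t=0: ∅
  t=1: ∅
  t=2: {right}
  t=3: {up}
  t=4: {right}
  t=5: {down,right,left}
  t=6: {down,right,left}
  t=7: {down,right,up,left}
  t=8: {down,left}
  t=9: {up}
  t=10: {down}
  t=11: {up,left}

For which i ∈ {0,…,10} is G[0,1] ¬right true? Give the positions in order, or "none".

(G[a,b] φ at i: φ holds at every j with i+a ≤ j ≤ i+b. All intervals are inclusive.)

0, 8, 9, 10

Evaluate at each i in [0,10]:
  i=0: ✓ (all of [0,1])
  i=1: ✗ (fails at j=2)
  i=2: ✗ (fails at j=2)
  i=3: ✗ (fails at j=4)
  i=4: ✗ (fails at j=4)
  i=5: ✗ (fails at j=5)
  i=6: ✗ (fails at j=6)
  i=7: ✗ (fails at j=7)
  i=8: ✓ (all of [8,9])
  i=9: ✓ (all of [9,10])
  i=10: ✓ (all of [10,11])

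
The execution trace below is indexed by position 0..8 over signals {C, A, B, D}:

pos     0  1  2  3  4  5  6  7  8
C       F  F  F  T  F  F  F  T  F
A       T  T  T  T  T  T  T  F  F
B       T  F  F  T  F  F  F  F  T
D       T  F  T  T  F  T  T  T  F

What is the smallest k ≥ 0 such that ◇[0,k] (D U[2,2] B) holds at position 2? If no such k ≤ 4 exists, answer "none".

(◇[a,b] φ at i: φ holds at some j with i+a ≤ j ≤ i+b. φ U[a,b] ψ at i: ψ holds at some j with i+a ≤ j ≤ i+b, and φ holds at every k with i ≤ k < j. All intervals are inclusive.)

Scan j = 2,3,… for (D U[2,2] B):
  j=2: fails
  j=3: fails
  j=4: fails
  j=5: fails
  j=6: holds
First hit at j=6, so smallest k = 6-2 = 4.

4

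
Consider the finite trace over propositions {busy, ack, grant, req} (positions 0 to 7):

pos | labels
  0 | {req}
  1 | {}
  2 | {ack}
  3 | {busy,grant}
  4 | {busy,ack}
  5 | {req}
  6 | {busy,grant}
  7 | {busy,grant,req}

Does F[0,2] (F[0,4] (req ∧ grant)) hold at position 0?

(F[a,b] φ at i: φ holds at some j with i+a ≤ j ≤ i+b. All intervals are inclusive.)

No

Check F[0,4] (req ∧ grant) at each j in [0,2]:
  j=0: fails (none in [0,4])
  j=1: fails (none in [1,5])
  j=2: fails (none in [2,6])
No position in the window satisfies it → formula fails.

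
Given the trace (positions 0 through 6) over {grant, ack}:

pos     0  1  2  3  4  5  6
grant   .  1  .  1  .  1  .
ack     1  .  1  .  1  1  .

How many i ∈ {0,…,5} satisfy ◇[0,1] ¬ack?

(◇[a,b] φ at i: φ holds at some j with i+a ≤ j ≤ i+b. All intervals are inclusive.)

Evaluate at each i in [0,5]:
  i=0: ✓ (witness j=1)
  i=1: ✓ (witness j=1)
  i=2: ✓ (witness j=3)
  i=3: ✓ (witness j=3)
  i=4: ✗ (none in [4,5])
  i=5: ✓ (witness j=6)
Positions where it holds: {0, 1, 2, 3, 5} → 5.

5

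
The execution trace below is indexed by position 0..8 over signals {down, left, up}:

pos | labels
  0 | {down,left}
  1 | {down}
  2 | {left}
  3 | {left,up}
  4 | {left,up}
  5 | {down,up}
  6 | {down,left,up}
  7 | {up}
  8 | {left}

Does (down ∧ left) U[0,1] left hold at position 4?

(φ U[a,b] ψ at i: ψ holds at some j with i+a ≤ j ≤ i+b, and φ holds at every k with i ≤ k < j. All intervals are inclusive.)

True

Need some j in [4,5] with left, and (down ∧ left) at every k in [4,j-1].
  j=4: left holds; no prefix to check → satisfied.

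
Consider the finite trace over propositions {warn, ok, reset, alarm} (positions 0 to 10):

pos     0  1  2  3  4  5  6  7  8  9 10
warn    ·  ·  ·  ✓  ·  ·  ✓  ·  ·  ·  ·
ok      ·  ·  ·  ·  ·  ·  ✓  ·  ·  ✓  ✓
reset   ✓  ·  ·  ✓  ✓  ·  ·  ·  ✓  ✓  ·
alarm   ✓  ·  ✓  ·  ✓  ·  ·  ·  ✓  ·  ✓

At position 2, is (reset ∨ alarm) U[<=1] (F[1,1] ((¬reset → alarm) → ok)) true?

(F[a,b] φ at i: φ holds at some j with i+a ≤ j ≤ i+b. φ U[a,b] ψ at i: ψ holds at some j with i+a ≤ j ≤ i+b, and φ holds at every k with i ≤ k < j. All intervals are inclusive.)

False

Need some j in [2,3] with F[1,1] ((¬reset → alarm) → ok), and (reset ∨ alarm) at every k in [2,j-1].
  j=2: F[1,1] ((¬reset → alarm) → ok) — fails (none in [3,3]).
  j=3: F[1,1] ((¬reset → alarm) → ok) — fails (none in [4,4]).
No j in the window works → until fails.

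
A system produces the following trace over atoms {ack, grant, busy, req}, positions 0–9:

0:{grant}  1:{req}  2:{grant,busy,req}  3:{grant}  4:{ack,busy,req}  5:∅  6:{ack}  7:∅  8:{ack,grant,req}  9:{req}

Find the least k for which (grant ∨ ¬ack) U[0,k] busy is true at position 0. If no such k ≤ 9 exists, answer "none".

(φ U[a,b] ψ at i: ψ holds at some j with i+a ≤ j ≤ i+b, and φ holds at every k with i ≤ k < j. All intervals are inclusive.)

2

Need earliest j ≥ 0 with busy, and (grant ∨ ¬ack) at every k in [0,j-1].
  j=0: rhs fails.
  j=1: rhs fails.
  j=2: rhs holds; lhs holds on [0,1]. k = 2.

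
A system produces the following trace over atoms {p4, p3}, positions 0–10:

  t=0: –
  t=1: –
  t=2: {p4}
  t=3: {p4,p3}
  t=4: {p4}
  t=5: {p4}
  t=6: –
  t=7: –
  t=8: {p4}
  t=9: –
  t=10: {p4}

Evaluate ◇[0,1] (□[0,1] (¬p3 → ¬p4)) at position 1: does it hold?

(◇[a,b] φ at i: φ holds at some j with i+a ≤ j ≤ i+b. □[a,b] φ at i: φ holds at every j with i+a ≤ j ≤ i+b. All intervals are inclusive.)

Check □[0,1] (¬p3 → ¬p4) at each j in [1,2]:
  j=1: fails at 2
  j=2: fails at 2
No position in the window satisfies it → formula fails.

Does not hold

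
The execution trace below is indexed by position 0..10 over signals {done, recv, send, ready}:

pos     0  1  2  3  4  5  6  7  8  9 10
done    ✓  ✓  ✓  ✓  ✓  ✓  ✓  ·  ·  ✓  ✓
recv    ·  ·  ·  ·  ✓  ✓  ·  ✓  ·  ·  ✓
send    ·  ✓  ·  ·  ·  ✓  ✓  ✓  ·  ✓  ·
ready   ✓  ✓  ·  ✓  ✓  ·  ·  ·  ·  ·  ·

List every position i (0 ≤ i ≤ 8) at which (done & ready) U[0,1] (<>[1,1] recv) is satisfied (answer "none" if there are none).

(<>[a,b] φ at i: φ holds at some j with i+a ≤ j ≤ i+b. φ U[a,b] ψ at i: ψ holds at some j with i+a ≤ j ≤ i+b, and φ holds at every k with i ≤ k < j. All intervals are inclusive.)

3, 4, 6

Evaluate at each i in [0,8]:
  i=0: ✗ (no rhs in [0,1])
  i=1: ✗ (no rhs in [1,2])
  i=2: ✗ (lhs fails at k=2 before rhs at j=3)
  i=3: ✓ (rhs at j=3)
  i=4: ✓ (rhs at j=4)
  i=5: ✗ (lhs fails at k=5 before rhs at j=6)
  i=6: ✓ (rhs at j=6)
  i=7: ✗ (no rhs in [7,8])
  i=8: ✗ (lhs fails at k=8 before rhs at j=9)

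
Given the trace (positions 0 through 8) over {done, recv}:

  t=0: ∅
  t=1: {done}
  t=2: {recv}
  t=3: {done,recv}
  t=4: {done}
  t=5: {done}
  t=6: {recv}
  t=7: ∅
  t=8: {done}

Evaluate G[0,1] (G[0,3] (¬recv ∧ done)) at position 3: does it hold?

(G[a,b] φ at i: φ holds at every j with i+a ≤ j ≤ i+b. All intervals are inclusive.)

Check G[0,3] (¬recv ∧ done) at every j in [3,4]:
  j=3: fails at 3
  j=4: fails at 6
Fails at j=3 → formula fails.

Does not hold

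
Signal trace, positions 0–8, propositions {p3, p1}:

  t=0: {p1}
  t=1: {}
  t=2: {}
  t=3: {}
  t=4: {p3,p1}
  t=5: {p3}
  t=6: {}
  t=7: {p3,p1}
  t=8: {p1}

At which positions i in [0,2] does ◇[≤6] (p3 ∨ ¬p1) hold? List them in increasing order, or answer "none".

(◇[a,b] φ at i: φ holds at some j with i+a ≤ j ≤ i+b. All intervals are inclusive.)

0, 1, 2

Evaluate at each i in [0,2]:
  i=0: ✓ (witness j=1)
  i=1: ✓ (witness j=1)
  i=2: ✓ (witness j=2)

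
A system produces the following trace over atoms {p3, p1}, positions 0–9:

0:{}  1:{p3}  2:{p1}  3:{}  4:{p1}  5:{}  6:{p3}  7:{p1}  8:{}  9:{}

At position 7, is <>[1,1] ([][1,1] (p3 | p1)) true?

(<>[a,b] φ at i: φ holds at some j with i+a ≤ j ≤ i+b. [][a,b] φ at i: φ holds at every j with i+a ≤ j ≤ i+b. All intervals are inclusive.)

Does not hold

Check [][1,1] (p3 | p1) at each j in [8,8]:
  j=8: fails at 9
No position in the window satisfies it → formula fails.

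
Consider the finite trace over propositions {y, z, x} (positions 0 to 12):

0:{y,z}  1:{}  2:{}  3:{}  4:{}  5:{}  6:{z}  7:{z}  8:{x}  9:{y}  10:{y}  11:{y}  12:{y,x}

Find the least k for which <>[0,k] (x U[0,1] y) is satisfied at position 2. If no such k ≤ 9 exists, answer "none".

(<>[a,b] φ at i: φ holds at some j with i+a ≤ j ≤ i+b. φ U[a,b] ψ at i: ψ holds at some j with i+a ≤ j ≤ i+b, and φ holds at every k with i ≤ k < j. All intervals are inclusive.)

6

Scan j = 2,3,… for (x U[0,1] y):
  j=2: fails
  j=3: fails
  j=4: fails
  j=5: fails
  j=6: fails
  j=7: fails
  j=8: holds
First hit at j=8, so smallest k = 8-2 = 6.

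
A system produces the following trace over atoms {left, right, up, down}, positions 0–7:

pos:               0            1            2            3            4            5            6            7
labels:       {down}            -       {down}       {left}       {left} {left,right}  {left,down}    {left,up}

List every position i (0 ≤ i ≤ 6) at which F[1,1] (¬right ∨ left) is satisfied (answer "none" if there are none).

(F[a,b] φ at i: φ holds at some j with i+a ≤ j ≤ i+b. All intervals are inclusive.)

Evaluate at each i in [0,6]:
  i=0: ✓ (witness j=1)
  i=1: ✓ (witness j=2)
  i=2: ✓ (witness j=3)
  i=3: ✓ (witness j=4)
  i=4: ✓ (witness j=5)
  i=5: ✓ (witness j=6)
  i=6: ✓ (witness j=7)

0, 1, 2, 3, 4, 5, 6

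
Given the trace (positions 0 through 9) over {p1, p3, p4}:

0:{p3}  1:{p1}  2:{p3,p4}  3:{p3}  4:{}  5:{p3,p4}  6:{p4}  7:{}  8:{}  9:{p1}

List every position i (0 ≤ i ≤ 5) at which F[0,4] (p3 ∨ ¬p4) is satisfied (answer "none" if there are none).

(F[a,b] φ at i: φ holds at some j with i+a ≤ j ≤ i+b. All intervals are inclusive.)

Evaluate at each i in [0,5]:
  i=0: ✓ (witness j=0)
  i=1: ✓ (witness j=1)
  i=2: ✓ (witness j=2)
  i=3: ✓ (witness j=3)
  i=4: ✓ (witness j=4)
  i=5: ✓ (witness j=5)

0, 1, 2, 3, 4, 5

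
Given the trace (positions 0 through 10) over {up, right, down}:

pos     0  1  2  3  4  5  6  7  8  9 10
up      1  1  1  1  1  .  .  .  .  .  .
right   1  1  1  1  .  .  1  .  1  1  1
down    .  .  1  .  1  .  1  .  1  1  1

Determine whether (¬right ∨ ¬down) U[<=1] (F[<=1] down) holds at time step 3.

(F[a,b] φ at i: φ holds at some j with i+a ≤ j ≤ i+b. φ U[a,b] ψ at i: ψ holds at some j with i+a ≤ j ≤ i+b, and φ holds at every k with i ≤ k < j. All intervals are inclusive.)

Yes

Need some j in [3,4] with F[<=1] down, and (¬right ∨ ¬down) at every k in [3,j-1].
  j=3: F[<=1] down holds; no prefix to check → satisfied.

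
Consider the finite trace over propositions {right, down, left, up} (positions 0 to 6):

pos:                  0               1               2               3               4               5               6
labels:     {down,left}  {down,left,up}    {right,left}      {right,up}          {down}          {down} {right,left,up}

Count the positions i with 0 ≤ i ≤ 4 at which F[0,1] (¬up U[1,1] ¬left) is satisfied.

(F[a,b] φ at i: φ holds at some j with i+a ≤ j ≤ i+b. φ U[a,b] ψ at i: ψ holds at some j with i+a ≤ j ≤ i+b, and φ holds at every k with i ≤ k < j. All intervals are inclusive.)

Evaluate at each i in [0,4]:
  i=0: ✗ (none in [0,1])
  i=1: ✓ (witness j=2)
  i=2: ✓ (witness j=2)
  i=3: ✓ (witness j=4)
  i=4: ✓ (witness j=4)
Positions where it holds: {1, 2, 3, 4} → 4.

4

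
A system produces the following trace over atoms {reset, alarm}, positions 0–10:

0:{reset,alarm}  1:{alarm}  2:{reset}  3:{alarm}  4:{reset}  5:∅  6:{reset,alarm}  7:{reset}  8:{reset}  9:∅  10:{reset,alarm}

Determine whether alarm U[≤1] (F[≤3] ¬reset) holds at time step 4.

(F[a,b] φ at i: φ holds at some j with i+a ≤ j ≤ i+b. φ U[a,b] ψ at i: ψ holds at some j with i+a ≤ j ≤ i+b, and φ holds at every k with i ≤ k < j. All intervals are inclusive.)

Need some j in [4,5] with F[≤3] ¬reset, and alarm at every k in [4,j-1].
  j=4: F[≤3] ¬reset holds; no prefix to check → satisfied.

Yes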